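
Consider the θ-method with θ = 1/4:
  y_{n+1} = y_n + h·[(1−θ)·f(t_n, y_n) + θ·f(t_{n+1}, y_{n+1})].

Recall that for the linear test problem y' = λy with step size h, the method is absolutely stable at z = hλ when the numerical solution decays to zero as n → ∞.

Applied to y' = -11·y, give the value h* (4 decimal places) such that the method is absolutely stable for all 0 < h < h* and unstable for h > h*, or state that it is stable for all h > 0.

Test eqn y'=λy, z=hλ:
  y_{n+1} = y_n + z·[3/4·y_n + 1/4·y_{n+1}] ⇒ (1 − 1/4z)y_{n+1} = (1 + 3/4z)y_n
  Hence R(z) = (1 + 3/4z)/(1 − 1/4z).

Find x<0 with |R(x)|<1.
x=-1.48: |R|=0.0803
R=−1: 1+3/4x = −1+1/4x ⇒ -1/2x=2 ⇒ x=2/(-1/2)=-4.0000
Confirm numerically:
  x=-3.744: |R|=0.93388 <1
  x=-3.068: |R|=0.73628 <1
  x=-1.833: |R|=0.25699 <1
  x=-4.309: |R|=1.07438 >1
  x=-4.225: |R|=1.05471 >1
  x=-4.099: |R|=1.02445 >1
Stable set (-4.0000, 0).

(-4.0000,0); λ=-11 ⇒ h* = (4)/11 = 0.3636.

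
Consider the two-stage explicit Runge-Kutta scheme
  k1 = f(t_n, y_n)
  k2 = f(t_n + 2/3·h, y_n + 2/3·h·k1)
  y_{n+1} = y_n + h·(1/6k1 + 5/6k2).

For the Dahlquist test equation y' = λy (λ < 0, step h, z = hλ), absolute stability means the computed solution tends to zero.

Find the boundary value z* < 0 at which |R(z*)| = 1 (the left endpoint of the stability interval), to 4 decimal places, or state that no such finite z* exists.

Set f=λy, z=hλ:
  k1=λy_n ⇒ h·k1=z·y_n;  k2=λ(1+2/3z)y_n ⇒ h·k2=z(1+2/3z)y_n
  y_{n+1}/y_n = 1 + 1/6z + 5/6z(1+2/3z) = 1 + z + 5/9z²
  so R(z) = 1 + z + 5/9z².

Boundary: |R(x)|=1, x<0.
x=-0.59: |R|=0.6034
R=1: x+5/9x²=0 ⇒ x=−9/5=-1.8000; min R=1−1/(4·5/9)=0.5500>−1
Confirm numerically:
  x=-1.575: |R|=0.80312 <1
  x=-1.035: |R|=0.56012 <1
  x=-0.904: |R|=0.55001 <1
  x=-2.370: |R|=1.75050 >1
  x=-2.265: |R|=1.58513 >1
  x=-1.976: |R|=1.19321 >1
So |R|<1 on (-1.8000, 0).

z* = -1.8000.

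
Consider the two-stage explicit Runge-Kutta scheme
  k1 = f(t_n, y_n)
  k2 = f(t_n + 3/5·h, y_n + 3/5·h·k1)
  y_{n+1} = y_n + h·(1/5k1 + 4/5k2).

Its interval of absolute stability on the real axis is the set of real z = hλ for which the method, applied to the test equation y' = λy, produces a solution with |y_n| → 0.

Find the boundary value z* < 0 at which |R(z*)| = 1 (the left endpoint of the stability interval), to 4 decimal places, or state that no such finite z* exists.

On y'=λy, z=hλ:
  k1=λy_n ⇒ h·k1=z·y_n;  k2=λ(1+3/5z)y_n ⇒ h·k2=z(1+3/5z)y_n
  y_{n+1}/y_n = 1 + 1/5z + 4/5z(1+3/5z) = 1 + z + 12/25z²
  so R(z) = 1 + z + 12/25z².

Find x<0 with |R(x)|<1.
x=-0.76: |R|=0.5172
R=1: x+12/25x²=0 ⇒ x=−25/12=-2.0833; min R=1−1/(4·12/25)=0.4792>−1
Confirm numerically:
  x=-2.041: |R|=0.95853 <1
  x=-2.002: |R|=0.92184 <1
  x=-1.023: |R|=0.47933 <1
  x=-2.434: |R|=1.40969 >1
  x=-2.262: |R|=1.19399 >1
Stable set (-2.0833, 0).

left endpoint -2.0833.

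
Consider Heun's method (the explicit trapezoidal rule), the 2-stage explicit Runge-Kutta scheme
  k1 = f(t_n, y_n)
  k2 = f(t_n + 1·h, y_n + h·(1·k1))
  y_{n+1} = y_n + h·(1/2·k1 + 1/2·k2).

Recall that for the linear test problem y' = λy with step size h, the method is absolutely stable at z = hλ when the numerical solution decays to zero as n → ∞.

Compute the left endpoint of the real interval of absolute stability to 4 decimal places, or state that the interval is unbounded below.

z* = -2.0000.

Set f=λy, z=hλ:
  order 2, 2-stage ⇒ R(z)=1+z+z^2/2
  (e.g. R(-1.59)=0.67405, |R|=0.67405)

Need |R(x)|<1, x<0.
x=-1.59: |R|=0.6741
|R(-1.91)|=0.9140 |R(-1.86)|=0.8698 |R(-1.1)|=0.5050
Bisect:
  x_lo=-2.5988 |R|=1.7780  x_hi=-0.3495 |R|=0.7116
  mid=-1.47413 |R|=0.61240 →hi
  mid=-2.03644 |R|=1.03711 →lo
  mid=-1.75528 |R|=0.78523 →hi
  mid=-1.89586 |R|=0.90129 →hi
  mid=-1.96615 |R|=0.96673 →hi
  mid=-2.00130 |R|=1.00130 →lo
  mid=-1.98373 |R|=0.98386 →hi
  mid=-1.99251 |R|=0.99254 →hi
  mid=-1.99690 |R|=0.99691 →hi
  mid=-1.99910 |R|=0.99910 →hi
  ...
  [-2.00006,-1.99992] ⇒ x*=-2.0000
Stable set (-2.0000, 0).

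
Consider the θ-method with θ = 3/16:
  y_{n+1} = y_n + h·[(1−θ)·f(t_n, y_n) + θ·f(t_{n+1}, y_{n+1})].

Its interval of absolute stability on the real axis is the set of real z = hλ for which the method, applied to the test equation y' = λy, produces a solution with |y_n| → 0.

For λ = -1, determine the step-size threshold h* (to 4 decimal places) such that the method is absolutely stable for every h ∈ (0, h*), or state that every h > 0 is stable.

(-3.2000,0); λ=-1 ⇒ h* = (16/5)/1 = 3.2000.

With y'=λy (z=hλ):
  y_{n+1} = y_n + z·[13/16·y_n + 3/16·y_{n+1}] ⇒ (1 − 3/16z)y_{n+1} = (1 + 13/16z)y_n
  R(z) = (1 + 13/16z)/(1 − 3/16z).

Need |R(x)|<1, x<0.
x=-1.08: |R|=0.1019
R=−1: 1+13/16x = −1+3/16x ⇒ -5/8x=2 ⇒ x=2/(-5/8)=-3.2000
Confirm numerically:
  x=-2.804: |R|=0.83778 <1
  x=-2.420: |R|=0.66466 <1
  x=-1.846: |R|=0.37134 <1
  x=-3.709: |R|=1.18764 >1
  x=-3.410: |R|=1.08006 >1
  x=-3.351: |R|=1.05796 >1
Stable set (-3.2000, 0).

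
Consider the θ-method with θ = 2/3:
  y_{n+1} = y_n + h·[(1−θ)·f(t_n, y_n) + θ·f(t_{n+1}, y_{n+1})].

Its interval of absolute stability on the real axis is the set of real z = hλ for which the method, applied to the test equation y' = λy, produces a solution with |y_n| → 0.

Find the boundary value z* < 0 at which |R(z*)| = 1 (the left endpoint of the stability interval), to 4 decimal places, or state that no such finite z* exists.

Set f=λy, z=hλ:
  y_{n+1} = y_n + z·[1/3·y_n + 2/3·y_{n+1}] ⇒ (1 − 2/3z)y_{n+1} = (1 + 1/3z)y_n
  ⇒ R(z) = (1 + 1/3z)/(1 − 2/3z).

Find x<0 with |R(x)|<1.
x=-0.43: |R|=0.6658
x=-2: |R|=0.1429
x=-10: |R|=0.3043
x=-100: |R|=0.4778
θ=2/3≥1/2 ⇒ |1+1/3x|<|1−2/3x| ∀x<0 ⇒ interval (−∞,0).

interval (−∞, 0).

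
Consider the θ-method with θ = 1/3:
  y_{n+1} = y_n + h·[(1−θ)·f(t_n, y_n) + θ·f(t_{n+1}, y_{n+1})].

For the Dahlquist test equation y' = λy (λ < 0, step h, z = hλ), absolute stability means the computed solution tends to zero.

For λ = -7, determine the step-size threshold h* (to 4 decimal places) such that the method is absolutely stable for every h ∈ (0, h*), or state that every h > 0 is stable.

(-6.0000,0); λ=-7 ⇒ h* = (6)/7 = 0.8571.

On y'=λy, z=hλ:
  y_{n+1} = y_n + z·[2/3·y_n + 1/3·y_{n+1}] ⇒ (1 − 1/3z)y_{n+1} = (1 + 2/3z)y_n
  Hence R(z) = (1 + 2/3z)/(1 − 1/3z).

Boundary: |R(x)|=1, x<0.
x=-0.98: |R|=0.2613
R=−1: 1+2/3x = −1+1/3x ⇒ -1/3x=2 ⇒ x=2/(-1/3)=-6.0000
Confirm numerically:
  x=-5.539: |R|=0.94601 <1
  x=-4.754: |R|=0.83931 <1
  x=-3.681: |R|=0.65290 <1
  x=-2.869: |R|=0.46652 <1
  x=-6.594: |R|=1.06191 >1
  x=-6.585: |R|=1.06103 >1
  x=-6.506: |R|=1.05323 >1
So |R|<1 on (-6.0000, 0).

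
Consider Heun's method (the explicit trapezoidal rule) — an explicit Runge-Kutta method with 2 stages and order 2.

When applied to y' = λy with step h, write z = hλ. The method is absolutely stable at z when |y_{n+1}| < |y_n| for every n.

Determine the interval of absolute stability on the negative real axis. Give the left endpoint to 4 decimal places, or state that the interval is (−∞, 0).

(-2.0000, 0).

Test eqn y'=λy, z=hλ:
  order 2, 2-stage ⇒ R(z)=1+z+z^2/2
  (e.g. R(-0.52)=0.61520, |R|=0.61520)

Find x<0 with |R(x)|<1.
x=-0.52: |R|=0.6152
|R(-1.7)|=0.7450 |R(-1.55)|=0.6513 |R(-0.79)|=0.5221
Bisect:
  x_lo=-2.8121 |R|=2.1418  x_hi=-0.2372 |R|=0.7909
  mid=-1.52466 |R|=0.63763 →hi
  mid=-2.16837 |R|=1.18255 →lo
  mid=-1.84652 |R|=0.85830 →hi
  mid=-2.00744 |R|=1.00747 →lo
  mid=-1.92698 |R|=0.92965 →hi
  mid=-1.96721 |R|=0.96775 →hi
  mid=-1.98733 |R|=0.98741 →hi
  mid=-1.99739 |R|=0.99739 →hi
  mid=-2.00242 |R|=1.00242 →lo
  mid=-1.99990 |R|=0.99990 →hi
  ...
  [-2.00006,-1.99990] ⇒ x*=-2.0000
Interval (-2.0000, 0).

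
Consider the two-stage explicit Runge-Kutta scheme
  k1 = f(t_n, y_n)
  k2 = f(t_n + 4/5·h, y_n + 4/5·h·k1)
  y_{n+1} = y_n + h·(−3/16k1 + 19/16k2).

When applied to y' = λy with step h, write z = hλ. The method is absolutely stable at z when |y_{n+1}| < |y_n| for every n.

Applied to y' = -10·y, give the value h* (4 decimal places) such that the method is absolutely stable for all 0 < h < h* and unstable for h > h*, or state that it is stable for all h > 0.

(-1.0526,0); λ=-10 ⇒ h* = (20/19)/10 = 0.1053.

With y'=λy (z=hλ):
  k1=λy_n ⇒ h·k1=z·y_n;  k2=λ(1+4/5z)y_n ⇒ h·k2=z(1+4/5z)y_n
  y_{n+1}/y_n = 1 − 3/16z + 19/16z(1+4/5z) = 1 + z + 19/20z²
  R(z) = 1 + z + 19/20z².

Need |R(x)|<1, x<0.
x=-0.35: |R|=0.7664
R=1: x+19/20x²=0 ⇒ x=−20/19=-1.0526; min R=1−1/(4·19/20)=0.7368>−1
Confirm numerically:
  x=-0.872: |R|=0.85036 <1
  x=-0.681: |R|=0.75957 <1
  x=-0.510: |R|=0.73709 <1
  x=-0.503: |R|=0.73736 <1
  x=-1.589: |R|=1.80967 >1
  x=-1.387: |R|=1.44058 >1
  x=-1.324: |R|=1.34133 >1
So |R|<1 on (-1.0526, 0).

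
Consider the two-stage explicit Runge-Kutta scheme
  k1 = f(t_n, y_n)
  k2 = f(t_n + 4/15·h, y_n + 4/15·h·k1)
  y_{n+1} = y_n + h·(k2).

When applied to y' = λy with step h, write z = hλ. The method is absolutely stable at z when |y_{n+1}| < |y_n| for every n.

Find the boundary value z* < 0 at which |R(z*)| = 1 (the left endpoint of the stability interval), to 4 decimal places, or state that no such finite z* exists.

With y'=λy (z=hλ):
  k1=λy_n ⇒ h·k1=z·y_n;  k2=λ(1+4/15z)y_n ⇒ h·k2=z(1+4/15z)y_n
  y_{n+1}/y_n = 1 + z(1+4/15z) = 1 + z + 4/15z²
  Hence R(z) = 1 + z + 4/15z².

Find x<0 with |R(x)|<1.
x=-0.82: |R|=0.3593
R=1: x+4/15x²=0 ⇒ x=−15/4=-3.7500; min R=1−1/(4·4/15)=0.0625>−1
Confirm numerically:
  x=-3.127: |R|=0.48050 <1
  x=-2.514: |R|=0.17139 <1
  x=-1.815: |R|=0.06346 <1
  x=-4.048: |R|=1.32168 >1
  x=-3.992: |R|=1.25762 >1
Interval (-3.7500, 0).

z* = -3.7500.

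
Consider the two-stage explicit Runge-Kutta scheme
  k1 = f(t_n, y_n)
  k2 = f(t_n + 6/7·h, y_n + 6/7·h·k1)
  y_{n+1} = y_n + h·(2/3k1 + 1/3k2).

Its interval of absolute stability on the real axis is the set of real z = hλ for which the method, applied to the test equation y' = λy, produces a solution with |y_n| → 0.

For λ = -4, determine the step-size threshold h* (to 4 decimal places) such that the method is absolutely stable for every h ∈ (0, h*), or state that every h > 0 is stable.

Test eqn y'=λy, z=hλ:
  k1=λy_n ⇒ h·k1=z·y_n;  k2=λ(1+6/7z)y_n ⇒ h·k2=z(1+6/7z)y_n
  y_{n+1}/y_n = 1 + 2/3z + 1/3z(1+6/7z) = 1 + z + 2/7z²
  R(z) = 1 + z + 2/7z².

Solve |R(x)|<1 on ℝ⁻.
x=-1.42: |R|=0.1561
R=1: x+2/7x²=0 ⇒ x=−7/2=-3.5000; min R=1−1/(4·2/7)=0.1250>−1
Confirm numerically:
  x=-2.550: |R|=0.30786 <1
  x=-2.299: |R|=0.21111 <1
  x=-1.801: |R|=0.12574 <1
  x=-1.421: |R|=0.15593 <1
  x=-3.934: |R|=1.48782 >1
  x=-3.908: |R|=1.45556 >1
  x=-3.715: |R|=1.22821 >1
Stable set (-3.5000, 0).

(-3.5000,0); λ=-4 ⇒ h* = (7/2)/4 = 0.8750.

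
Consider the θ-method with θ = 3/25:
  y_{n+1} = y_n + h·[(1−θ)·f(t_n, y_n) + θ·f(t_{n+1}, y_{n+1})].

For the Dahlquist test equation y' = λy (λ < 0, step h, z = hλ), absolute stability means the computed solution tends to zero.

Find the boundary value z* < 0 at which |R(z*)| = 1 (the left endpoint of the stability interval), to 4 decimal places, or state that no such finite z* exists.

Test eqn y'=λy, z=hλ:
  y_{n+1} = y_n + z·[22/25·y_n + 3/25·y_{n+1}] ⇒ (1 − 3/25z)y_{n+1} = (1 + 22/25z)y_n
  ⇒ R(z) = (1 + 22/25z)/(1 − 3/25z).

Boundary: |R(x)|=1, x<0.
x=-1.79: |R|=0.4735
R=−1: 1+22/25x = −1+3/25x ⇒ -19/25x=2 ⇒ x=2/(-19/25)=-2.6316
Confirm numerically:
  x=-2.414: |R|=0.87178 <1
  x=-2.202: |R|=0.74176 <1
  x=-1.321: |R|=0.14025 <1
  x=-1.061: |R|=0.05883 <1
  x=-3.151: |R|=1.28645 >1
  x=-2.768: |R|=1.07783 >1
So |R|<1 on (-2.6316, 0).

left endpoint -2.6316.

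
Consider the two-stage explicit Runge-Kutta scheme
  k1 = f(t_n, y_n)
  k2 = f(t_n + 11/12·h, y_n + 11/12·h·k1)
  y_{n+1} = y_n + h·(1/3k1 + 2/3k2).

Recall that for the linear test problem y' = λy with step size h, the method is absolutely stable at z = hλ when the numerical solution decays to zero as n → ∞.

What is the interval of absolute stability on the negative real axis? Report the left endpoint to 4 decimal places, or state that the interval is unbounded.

Test eqn y'=λy, z=hλ:
  k1=λy_n ⇒ h·k1=z·y_n;  k2=λ(1+11/12z)y_n ⇒ h·k2=z(1+11/12z)y_n
  y_{n+1}/y_n = 1 + 1/3z + 2/3z(1+11/12z) = 1 + z + 11/18z²
  Hence R(z) = 1 + z + 11/18z².

Find x<0 with |R(x)|<1.
x=-0.52: |R|=0.6452
R=1: x+11/18x²=0 ⇒ x=−18/11=-1.6364; min R=1−1/(4·11/18)=0.5909>−1
Confirm numerically:
  x=-1.580: |R|=0.94558 <1
  x=-1.371: |R|=0.77767 <1
  x=-1.224: |R|=0.69155 <1
  x=-0.871: |R|=0.59261 <1
  x=-2.190: |R|=1.74095 >1
  x=-1.843: |R|=1.23273 >1
  x=-1.669: |R|=1.03329 >1
Interval (-1.6364, 0).

(-1.6364, 0).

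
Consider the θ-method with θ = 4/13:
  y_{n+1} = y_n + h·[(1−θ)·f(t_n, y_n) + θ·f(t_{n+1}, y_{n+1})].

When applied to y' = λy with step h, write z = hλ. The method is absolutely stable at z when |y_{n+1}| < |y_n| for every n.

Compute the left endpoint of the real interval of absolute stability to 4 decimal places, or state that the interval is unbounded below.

z* = -5.2000.

Set f=λy, z=hλ:
  y_{n+1} = y_n + z·[9/13·y_n + 4/13·y_{n+1}] ⇒ (1 − 4/13z)y_{n+1} = (1 + 9/13z)y_n
  ⇒ R(z) = (1 + 9/13z)/(1 − 4/13z).

Solve |R(x)|<1 on ℝ⁻.
x=-1.21: |R|=0.1183
R=−1: 1+9/13x = −1+4/13x ⇒ -5/13x=2 ⇒ x=2/(-5/13)=-5.2000
Confirm numerically:
  x=-4.850: |R|=0.94599 <1
  x=-4.139: |R|=0.82051 <1
  x=-3.161: |R|=0.60244 <1
  x=-2.612: |R|=0.44814 <1
  x=-5.581: |R|=1.05393 >1
  x=-5.288: |R|=1.01288 >1
So |R|<1 on (-5.2000, 0).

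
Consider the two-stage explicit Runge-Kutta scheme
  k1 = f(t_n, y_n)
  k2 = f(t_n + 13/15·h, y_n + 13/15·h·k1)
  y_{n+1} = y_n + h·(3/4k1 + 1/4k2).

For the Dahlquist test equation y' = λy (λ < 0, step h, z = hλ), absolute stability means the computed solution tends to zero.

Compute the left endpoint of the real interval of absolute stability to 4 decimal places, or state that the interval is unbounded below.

left endpoint -4.6154.

Set f=λy, z=hλ:
  k1=λy_n ⇒ h·k1=z·y_n;  k2=λ(1+13/15z)y_n ⇒ h·k2=z(1+13/15z)y_n
  y_{n+1}/y_n = 1 + 3/4z + 1/4z(1+13/15z) = 1 + z + 13/60z²
  Hence R(z) = 1 + z + 13/60z².

Boundary: |R(x)|=1, x<0.
x=-1.6: |R|=0.0453
R=1: x+13/60x²=0 ⇒ x=−60/13=-4.6154; min R=1−1/(4·13/60)=-0.1538>−1
Confirm numerically:
  x=-3.878: |R|=0.38042 <1
  x=-2.999: |R|=0.05030 <1
  x=-2.741: |R|=0.11317 <1
  x=-1.892: |R|=0.11641 <1
  x=-4.770: |R|=1.15979 >1
  x=-4.745: |R|=1.13326 >1
Interval (-4.6154, 0).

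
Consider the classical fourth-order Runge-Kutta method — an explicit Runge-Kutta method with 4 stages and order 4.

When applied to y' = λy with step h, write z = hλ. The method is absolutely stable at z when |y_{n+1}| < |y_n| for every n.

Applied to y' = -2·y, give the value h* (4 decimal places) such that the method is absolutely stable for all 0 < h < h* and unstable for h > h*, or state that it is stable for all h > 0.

(-2.7853,0); λ=-2 ⇒ h* = 1.3926.

With y'=λy (z=hλ):
  order 4, 4-stage ⇒ R(z)=1+z+z^2/2+z^3/6+z^4/24
  (e.g. R(-1.59)=0.27041, |R|=0.27041)

Find x<0 with |R(x)|<1.
x=-1.59: |R|=0.2704
|R(-1.86)|=0.2960 |R(-1.62)|=0.2706 |R(-1.05)|=0.3590
Bisect:
  x_lo=-3.2754 |R|=2.0278  x_hi=-0.3731 |R|=0.6887
  mid=-1.82424 |R|=0.28933 →hi
  mid=-2.54982 |R|=0.69927 →hi
  mid=-2.91261 |R|=1.20955 →lo
  mid=-2.73121 |R|=0.92148 →hi
  mid=-2.82191 |R|=1.05663 →lo
  mid=-2.77656 |R|=0.98692 →hi
  mid=-2.79924 |R|=1.02123 →lo
  mid=-2.78790 |R|=1.00394 →lo
  mid=-2.78223 |R|=0.99539 →hi
  mid=-2.78507 |R|=0.99966 →hi
  ...
  [-2.78542,-2.78524] ⇒ x*=-2.7853
Stable set (-2.7853, 0).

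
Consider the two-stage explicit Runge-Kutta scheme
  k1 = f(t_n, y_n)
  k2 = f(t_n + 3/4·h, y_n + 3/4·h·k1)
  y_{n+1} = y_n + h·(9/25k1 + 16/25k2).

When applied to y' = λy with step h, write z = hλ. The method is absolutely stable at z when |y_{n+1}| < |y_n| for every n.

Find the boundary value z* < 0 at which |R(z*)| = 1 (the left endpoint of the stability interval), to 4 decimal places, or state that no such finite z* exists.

With y'=λy (z=hλ):
  k1=λy_n ⇒ h·k1=z·y_n;  k2=λ(1+3/4z)y_n ⇒ h·k2=z(1+3/4z)y_n
  y_{n+1}/y_n = 1 + 9/25z + 16/25z(1+3/4z) = 1 + z + 12/25z²
  R(z) = 1 + z + 12/25z².

Boundary: |R(x)|=1, x<0.
x=-0.69: |R|=0.5385
R=1: x+12/25x²=0 ⇒ x=−25/12=-2.0833; min R=1−1/(4·12/25)=0.4792>−1
Confirm numerically:
  x=-1.475: |R|=0.56930 <1
  x=-1.077: |R|=0.47977 <1
  x=-1.023: |R|=0.47933 <1
  x=-2.451: |R|=1.43255 >1
  x=-2.307: |R|=1.24768 >1
Interval (-2.0833, 0).

left endpoint -2.0833.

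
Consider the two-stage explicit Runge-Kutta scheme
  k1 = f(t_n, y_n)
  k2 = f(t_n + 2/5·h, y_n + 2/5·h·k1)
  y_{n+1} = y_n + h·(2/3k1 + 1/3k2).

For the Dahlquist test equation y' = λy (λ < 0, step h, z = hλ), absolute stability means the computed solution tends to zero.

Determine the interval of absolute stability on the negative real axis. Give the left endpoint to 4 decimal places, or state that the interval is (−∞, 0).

(-7.5000, 0).

Set f=λy, z=hλ:
  k1=λy_n ⇒ h·k1=z·y_n;  k2=λ(1+2/5z)y_n ⇒ h·k2=z(1+2/5z)y_n
  y_{n+1}/y_n = 1 + 2/3z + 1/3z(1+2/5z) = 1 + z + 2/15z²
  ⇒ R(z) = 1 + z + 2/15z².

Boundary: |R(x)|=1, x<0.
x=-0.72: |R|=0.3491
R=1: x+2/15x²=0 ⇒ x=−15/2=-7.5000; min R=1−1/(4·2/15)=-0.8750>−1
Confirm numerically:
  x=-7.105: |R|=0.62580 <1
  x=-6.866: |R|=0.41959 <1
  x=-6.440: |R|=0.08981 <1
  x=-3.978: |R|=0.86807 <1
  x=-8.082: |R|=1.62716 >1
  x=-7.676: |R|=1.18013 >1
So |R|<1 on (-7.5000, 0).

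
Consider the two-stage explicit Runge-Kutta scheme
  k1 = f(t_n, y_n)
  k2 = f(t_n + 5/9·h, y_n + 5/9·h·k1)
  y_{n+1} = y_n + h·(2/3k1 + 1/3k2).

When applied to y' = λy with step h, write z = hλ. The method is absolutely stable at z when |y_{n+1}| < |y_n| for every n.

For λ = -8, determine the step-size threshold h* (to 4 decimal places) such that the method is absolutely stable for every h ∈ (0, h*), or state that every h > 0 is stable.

With y'=λy (z=hλ):
  k1=λy_n ⇒ h·k1=z·y_n;  k2=λ(1+5/9z)y_n ⇒ h·k2=z(1+5/9z)y_n
  y_{n+1}/y_n = 1 + 2/3z + 1/3z(1+5/9z) = 1 + z + 5/27z²
  so R(z) = 1 + z + 5/27z².

Need |R(x)|<1, x<0.
x=-0.74: |R|=0.3614
R=1: x+5/27x²=0 ⇒ x=−27/5=-5.4000; min R=1−1/(4·5/27)=-0.3500>−1
Confirm numerically:
  x=-4.874: |R|=0.52524 <1
  x=-3.540: |R|=0.21933 <1
  x=-3.407: |R|=0.25744 <1
  x=-2.368: |R|=0.32959 <1
  x=-5.843: |R|=1.47934 >1
  x=-5.491: |R|=1.09253 >1
  x=-5.478: |R|=1.07913 >1
So |R|<1 on (-5.4000, 0).

(-5.4000,0); λ=-8 ⇒ h* = (27/5)/8 = 0.6750.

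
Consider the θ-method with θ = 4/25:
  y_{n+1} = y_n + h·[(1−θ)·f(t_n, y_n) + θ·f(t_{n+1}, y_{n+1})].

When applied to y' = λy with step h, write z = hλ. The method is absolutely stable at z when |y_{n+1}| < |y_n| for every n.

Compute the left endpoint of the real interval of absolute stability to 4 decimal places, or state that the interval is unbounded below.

Set f=λy, z=hλ:
  y_{n+1} = y_n + z·[21/25·y_n + 4/25·y_{n+1}] ⇒ (1 − 4/25z)y_{n+1} = (1 + 21/25z)y_n
  Hence R(z) = (1 + 21/25z)/(1 − 4/25z).

Boundary: |R(x)|=1, x<0.
x=-1.46: |R|=0.1835
R=−1: 1+21/25x = −1+4/25x ⇒ -17/25x=2 ⇒ x=2/(-17/25)=-2.9412
Confirm numerically:
  x=-2.354: |R|=0.70996 <1
  x=-1.463: |R|=0.18550 <1
  x=-1.411: |R|=0.15112 <1
  x=-3.403: |R|=1.20333 >1
  x=-3.012: |R|=1.03250 >1
Stable set (-2.9412, 0).

left endpoint -2.9412.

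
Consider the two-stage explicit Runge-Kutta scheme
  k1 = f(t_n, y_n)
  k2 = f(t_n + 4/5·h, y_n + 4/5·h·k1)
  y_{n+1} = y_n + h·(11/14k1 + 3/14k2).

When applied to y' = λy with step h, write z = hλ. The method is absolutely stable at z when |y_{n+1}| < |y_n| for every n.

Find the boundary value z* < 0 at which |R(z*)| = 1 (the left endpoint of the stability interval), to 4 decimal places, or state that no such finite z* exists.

z* = -5.8333.

With y'=λy (z=hλ):
  k1=λy_n ⇒ h·k1=z·y_n;  k2=λ(1+4/5z)y_n ⇒ h·k2=z(1+4/5z)y_n
  y_{n+1}/y_n = 1 + 11/14z + 3/14z(1+4/5z) = 1 + z + 6/35z²
  so R(z) = 1 + z + 6/35z².

Solve |R(x)|<1 on ℝ⁻.
x=-1: |R|=0.1714
R=1: x+6/35x²=0 ⇒ x=−35/6=-5.8333; min R=1−1/(4·6/35)=-0.4583>−1
Confirm numerically:
  x=-5.242: |R|=0.46861 <1
  x=-4.808: |R|=0.15489 <1
  x=-3.967: |R|=0.26921 <1
  x=-3.013: |R|=0.45674 <1
  x=-6.389: |R|=1.60860 >1
  x=-5.961: |R|=1.13046 >1
Interval (-5.8333, 0).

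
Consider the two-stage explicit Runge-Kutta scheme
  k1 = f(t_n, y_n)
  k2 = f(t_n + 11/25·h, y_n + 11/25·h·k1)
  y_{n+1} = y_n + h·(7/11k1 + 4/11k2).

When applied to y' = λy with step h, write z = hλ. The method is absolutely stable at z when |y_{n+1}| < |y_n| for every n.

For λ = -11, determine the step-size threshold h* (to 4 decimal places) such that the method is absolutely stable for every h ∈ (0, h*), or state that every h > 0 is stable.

Test eqn y'=λy, z=hλ:
  k1=λy_n ⇒ h·k1=z·y_n;  k2=λ(1+11/25z)y_n ⇒ h·k2=z(1+11/25z)y_n
  y_{n+1}/y_n = 1 + 7/11z + 4/11z(1+11/25z) = 1 + z + 4/25z²
  ⇒ R(z) = 1 + z + 4/25z².

Solve |R(x)|<1 on ℝ⁻.
x=-0.82: |R|=0.2876
R=1: x+4/25x²=0 ⇒ x=−25/4=-6.2500; min R=1−1/(4·4/25)=-0.5625>−1
Confirm numerically:
  x=-5.001: |R|=0.00060 <1
  x=-4.095: |R|=0.41196 <1
  x=-3.771: |R|=0.49573 <1
  x=-6.804: |R|=1.60311 >1
  x=-6.582: |R|=1.34964 >1
  x=-6.347: |R|=1.09851 >1
Stable set (-6.2500, 0).

(-6.2500,0); λ=-11 ⇒ h* = (25/4)/11 = 0.5682.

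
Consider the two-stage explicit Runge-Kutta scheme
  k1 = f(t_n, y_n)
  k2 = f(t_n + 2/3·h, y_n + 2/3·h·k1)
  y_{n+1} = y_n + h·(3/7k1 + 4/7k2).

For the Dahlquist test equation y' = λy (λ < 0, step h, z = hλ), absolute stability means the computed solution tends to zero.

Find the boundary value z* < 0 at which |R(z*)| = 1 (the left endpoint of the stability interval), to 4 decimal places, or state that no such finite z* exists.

On y'=λy, z=hλ:
  k1=λy_n ⇒ h·k1=z·y_n;  k2=λ(1+2/3z)y_n ⇒ h·k2=z(1+2/3z)y_n
  y_{n+1}/y_n = 1 + 3/7z + 4/7z(1+2/3z) = 1 + z + 8/21z²
  ⇒ R(z) = 1 + z + 8/21z².

Boundary: |R(x)|=1, x<0.
x=-1.32: |R|=0.3438
R=1: x+8/21x²=0 ⇒ x=−21/8=-2.6250; min R=1−1/(4·8/21)=0.3438>−1
Confirm numerically:
  x=-2.075: |R|=0.56524 <1
  x=-1.691: |R|=0.39833 <1
  x=-1.548: |R|=0.36488 <1
  x=-2.949: |R|=1.36399 >1
  x=-2.932: |R|=1.34290 >1
  x=-2.882: |R|=1.28216 >1
Interval (-2.6250, 0).

z* = -2.6250.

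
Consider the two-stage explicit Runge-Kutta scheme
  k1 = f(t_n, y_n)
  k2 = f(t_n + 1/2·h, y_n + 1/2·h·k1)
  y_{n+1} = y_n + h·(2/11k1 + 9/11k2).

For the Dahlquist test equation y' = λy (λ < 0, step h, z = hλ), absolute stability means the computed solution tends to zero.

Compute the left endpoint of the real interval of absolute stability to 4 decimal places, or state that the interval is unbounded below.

Test eqn y'=λy, z=hλ:
  k1=λy_n ⇒ h·k1=z·y_n;  k2=λ(1+1/2z)y_n ⇒ h·k2=z(1+1/2z)y_n
  y_{n+1}/y_n = 1 + 2/11z + 9/11z(1+1/2z) = 1 + z + 9/22z²
  Hence R(z) = 1 + z + 9/22z².

Find x<0 with |R(x)|<1.
x=-0.88: |R|=0.4368
R=1: x+9/22x²=0 ⇒ x=−22/9=-2.4444; min R=1−1/(4·9/22)=0.3889>−1
Confirm numerically:
  x=-2.397: |R|=0.95348 <1
  x=-2.349: |R|=0.90828 <1
  x=-2.296: |R|=0.86057 <1
  x=-1.310: |R|=0.39204 <1
  x=-2.594: |R|=1.15871 >1
  x=-2.548: |R|=1.10794 >1
Interval (-2.4444, 0).

z* = -2.4444.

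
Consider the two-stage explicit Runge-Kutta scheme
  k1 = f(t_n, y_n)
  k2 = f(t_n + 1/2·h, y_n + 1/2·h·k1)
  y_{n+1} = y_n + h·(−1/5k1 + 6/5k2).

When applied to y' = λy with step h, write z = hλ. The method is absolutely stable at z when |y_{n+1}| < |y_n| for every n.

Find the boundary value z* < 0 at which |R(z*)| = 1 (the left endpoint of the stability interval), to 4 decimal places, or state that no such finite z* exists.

Test eqn y'=λy, z=hλ:
  k1=λy_n ⇒ h·k1=z·y_n;  k2=λ(1+1/2z)y_n ⇒ h·k2=z(1+1/2z)y_n
  y_{n+1}/y_n = 1 − 1/5z + 6/5z(1+1/2z) = 1 + z + 3/5z²
  Hence R(z) = 1 + z + 3/5z².

Solve |R(x)|<1 on ℝ⁻.
x=-1.16: |R|=0.6474
R=1: x+3/5x²=0 ⇒ x=−5/3=-1.6667; min R=1−1/(4·3/5)=0.5833>−1
Confirm numerically:
  x=-1.213: |R|=0.66982 <1
  x=-0.990: |R|=0.59806 <1
  x=-0.794: |R|=0.58426 <1
  x=-1.945: |R|=1.32482 >1
  x=-1.872: |R|=1.23063 >1
Interval (-1.6667, 0).

z* = -1.6667.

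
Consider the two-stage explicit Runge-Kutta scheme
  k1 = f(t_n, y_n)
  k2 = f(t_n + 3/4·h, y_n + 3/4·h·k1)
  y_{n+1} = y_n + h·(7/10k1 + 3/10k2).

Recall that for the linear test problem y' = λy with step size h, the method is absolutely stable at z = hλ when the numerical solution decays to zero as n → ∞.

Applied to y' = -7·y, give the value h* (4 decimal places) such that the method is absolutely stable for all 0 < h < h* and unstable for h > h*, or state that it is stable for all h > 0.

(-4.4444,0); λ=-7 ⇒ h* = (40/9)/7 = 0.6349.

Set f=λy, z=hλ:
  k1=λy_n ⇒ h·k1=z·y_n;  k2=λ(1+3/4z)y_n ⇒ h·k2=z(1+3/4z)y_n
  y_{n+1}/y_n = 1 + 7/10z + 3/10z(1+3/4z) = 1 + z + 9/40z²
  Hence R(z) = 1 + z + 9/40z².

Solve |R(x)|<1 on ℝ⁻.
x=-0.82: |R|=0.3313
R=1: x+9/40x²=0 ⇒ x=−40/9=-4.4444; min R=1−1/(4·9/40)=-0.1111>−1
Confirm numerically:
  x=-3.072: |R|=0.05137 <1
  x=-2.677: |R|=0.06458 <1
  x=-2.284: |R|=0.11025 <1
  x=-4.984: |R|=1.60506 >1
  x=-4.761: |R|=1.33910 >1
Stable set (-4.4444, 0).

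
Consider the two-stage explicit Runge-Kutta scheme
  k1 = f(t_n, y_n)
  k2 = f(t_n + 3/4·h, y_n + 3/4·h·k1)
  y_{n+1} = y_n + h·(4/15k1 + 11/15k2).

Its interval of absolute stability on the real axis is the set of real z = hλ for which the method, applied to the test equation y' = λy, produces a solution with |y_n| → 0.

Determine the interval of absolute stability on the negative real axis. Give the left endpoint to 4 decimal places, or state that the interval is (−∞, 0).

z∈(-1.8182,0).

Set f=λy, z=hλ:
  k1=λy_n ⇒ h·k1=z·y_n;  k2=λ(1+3/4z)y_n ⇒ h·k2=z(1+3/4z)y_n
  y_{n+1}/y_n = 1 + 4/15z + 11/15z(1+3/4z) = 1 + z + 11/20z²
  R(z) = 1 + z + 11/20z².

Solve |R(x)|<1 on ℝ⁻.
x=-1.07: |R|=0.5597
R=1: x+11/20x²=0 ⇒ x=−20/11=-1.8182; min R=1−1/(4·11/20)=0.5455>−1
Confirm numerically:
  x=-1.704: |R|=0.89299 <1
  x=-1.617: |R|=0.82108 <1
  x=-0.995: |R|=0.54951 <1
  x=-0.734: |R|=0.56232 <1
  x=-2.320: |R|=1.64032 >1
  x=-2.194: |R|=1.45350 >1
  x=-1.893: |R|=1.07790 >1
Interval (-1.8182, 0).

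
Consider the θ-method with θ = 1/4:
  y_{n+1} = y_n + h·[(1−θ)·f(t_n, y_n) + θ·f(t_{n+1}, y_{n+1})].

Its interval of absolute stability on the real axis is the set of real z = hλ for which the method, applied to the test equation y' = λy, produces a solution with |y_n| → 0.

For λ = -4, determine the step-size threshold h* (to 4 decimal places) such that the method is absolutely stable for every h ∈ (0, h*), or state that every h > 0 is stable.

(-4.0000,0); λ=-4 ⇒ h* = (4)/4 = 1.0000.

With y'=λy (z=hλ):
  y_{n+1} = y_n + z·[3/4·y_n + 1/4·y_{n+1}] ⇒ (1 − 1/4z)y_{n+1} = (1 + 3/4z)y_n
  R(z) = (1 + 3/4z)/(1 − 1/4z).

Find x<0 with |R(x)|<1.
x=-0.93: |R|=0.2454
R=−1: 1+3/4x = −1+1/4x ⇒ -1/2x=2 ⇒ x=2/(-1/2)=-4.0000
Confirm numerically:
  x=-3.139: |R|=0.75879 <1
  x=-2.978: |R|=0.70708 <1
  x=-1.788: |R|=0.23566 <1
  x=-4.470: |R|=1.11098 >1
  x=-4.409: |R|=1.09728 >1
Interval (-4.0000, 0).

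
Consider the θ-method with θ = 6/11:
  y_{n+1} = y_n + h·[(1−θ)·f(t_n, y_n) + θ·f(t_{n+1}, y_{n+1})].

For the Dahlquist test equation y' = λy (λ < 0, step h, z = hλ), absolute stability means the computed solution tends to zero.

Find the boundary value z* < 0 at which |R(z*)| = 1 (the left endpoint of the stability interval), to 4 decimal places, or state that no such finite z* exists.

unbounded; (−∞, 0).

Set f=λy, z=hλ:
  y_{n+1} = y_n + z·[5/11·y_n + 6/11·y_{n+1}] ⇒ (1 − 6/11z)y_{n+1} = (1 + 5/11z)y_n
  so R(z) = (1 + 5/11z)/(1 − 6/11z).

Need |R(x)|<1, x<0.
x=-0.46: |R|=0.6323
x=-2: |R|=0.0435
x=-10: |R|=0.5493
x=-100: |R|=0.8003
θ=6/11≥1/2 ⇒ |1+5/11x|<|1−6/11x| ∀x<0 ⇒ stable on all of ℝ⁻.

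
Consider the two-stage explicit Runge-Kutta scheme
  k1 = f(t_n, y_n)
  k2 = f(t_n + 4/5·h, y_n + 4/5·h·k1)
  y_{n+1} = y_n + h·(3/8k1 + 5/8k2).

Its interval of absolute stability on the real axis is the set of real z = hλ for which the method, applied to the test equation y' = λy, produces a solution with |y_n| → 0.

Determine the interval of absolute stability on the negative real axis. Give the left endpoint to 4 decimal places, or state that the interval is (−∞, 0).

z∈(-2.0000,0).

Set f=λy, z=hλ:
  k1=λy_n ⇒ h·k1=z·y_n;  k2=λ(1+4/5z)y_n ⇒ h·k2=z(1+4/5z)y_n
  y_{n+1}/y_n = 1 + 3/8z + 5/8z(1+4/5z) = 1 + z + 1/2z²
  R(z) = 1 + z + 1/2z².

Find x<0 with |R(x)|<1.
x=-1.48: |R|=0.6152
R=1: x+1/2x²=0 ⇒ x=−2=-2.0000; min R=1−1/(4·1/2)=0.5000>−1
Confirm numerically:
  x=-1.842: |R|=0.85448 <1
  x=-0.987: |R|=0.50008 <1
  x=-0.907: |R|=0.50432 <1
  x=-2.097: |R|=1.10170 >1
  x=-2.095: |R|=1.09951 >1
  x=-2.065: |R|=1.06711 >1
Interval (-2.0000, 0).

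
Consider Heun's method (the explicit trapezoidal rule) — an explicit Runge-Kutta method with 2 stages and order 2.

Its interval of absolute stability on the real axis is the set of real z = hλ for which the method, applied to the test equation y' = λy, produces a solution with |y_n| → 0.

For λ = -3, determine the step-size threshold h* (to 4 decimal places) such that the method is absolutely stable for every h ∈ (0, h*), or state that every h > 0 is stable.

(-2.0000,0); λ=-3 ⇒ h* = 0.6667.

On y'=λy, z=hλ:
  order 2, 2-stage ⇒ R(z)=1+z+z^2/2
  (e.g. R(-0.73)=0.53645, |R|=0.53645)

Need |R(x)|<1, x<0.
x=-0.73: |R|=0.5364
|R(-2.33)|=1.3845 |R(-1.64)|=0.7048 |R(-0.5)|=0.6250
Bisect:
  x_lo=-2.4258 |R|=1.5165  x_hi=-0.3531 |R|=0.7092
  mid=-1.38949 |R|=0.57585 →hi
  mid=-1.90767 |R|=0.91193 →hi
  mid=-2.16676 |R|=1.18066 →lo
  mid=-2.03721 |R|=1.03791 →lo
  mid=-1.97244 |R|=0.97282 →hi
  mid=-2.00483 |R|=1.00484 →lo
  mid=-1.98864 |R|=0.98870 →hi
  mid=-1.99673 |R|=0.99674 →hi
  ...
  [-2.00002,-1.99989] ⇒ x*=-2.0000
Interval (-2.0000, 0).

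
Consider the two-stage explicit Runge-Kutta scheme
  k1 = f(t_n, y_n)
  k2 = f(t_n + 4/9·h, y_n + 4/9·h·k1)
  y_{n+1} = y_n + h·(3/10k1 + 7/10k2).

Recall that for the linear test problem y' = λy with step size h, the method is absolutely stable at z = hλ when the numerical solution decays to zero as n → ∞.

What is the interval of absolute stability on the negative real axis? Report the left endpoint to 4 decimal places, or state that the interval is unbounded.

z∈(-3.2143,0).

On y'=λy, z=hλ:
  k1=λy_n ⇒ h·k1=z·y_n;  k2=λ(1+4/9z)y_n ⇒ h·k2=z(1+4/9z)y_n
  y_{n+1}/y_n = 1 + 3/10z + 7/10z(1+4/9z) = 1 + z + 14/45z²
  R(z) = 1 + z + 14/45z².

Solve |R(x)|<1 on ℝ⁻.
x=-1.34: |R|=0.2186
R=1: x+14/45x²=0 ⇒ x=−45/14=-3.2143; min R=1−1/(4·14/45)=0.1964>−1
Confirm numerically:
  x=-2.327: |R|=0.35764 <1
  x=-1.723: |R|=0.20060 <1
  x=-1.532: |R|=0.19819 <1
  x=-3.604: |R|=1.43696 >1
  x=-3.533: |R|=1.35032 >1
  x=-3.425: |R|=1.22453 >1
So |R|<1 on (-3.2143, 0).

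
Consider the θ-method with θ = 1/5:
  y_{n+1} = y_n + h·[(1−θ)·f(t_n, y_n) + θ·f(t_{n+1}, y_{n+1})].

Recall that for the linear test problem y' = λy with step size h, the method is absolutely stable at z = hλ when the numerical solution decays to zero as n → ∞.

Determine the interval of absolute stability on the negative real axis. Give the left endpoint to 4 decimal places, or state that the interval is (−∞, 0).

z∈(-3.3333,0).

With y'=λy (z=hλ):
  y_{n+1} = y_n + z·[4/5·y_n + 1/5·y_{n+1}] ⇒ (1 − 1/5z)y_{n+1} = (1 + 4/5z)y_n
  R(z) = (1 + 4/5z)/(1 − 1/5z).

Solve |R(x)|<1 on ℝ⁻.
x=-1.29: |R|=0.0254
R=−1: 1+4/5x = −1+1/5x ⇒ -3/5x=2 ⇒ x=2/(-3/5)=-3.3333
Confirm numerically:
  x=-2.938: |R|=0.85059 <1
  x=-2.539: |R|=0.68391 <1
  x=-2.096: |R|=0.47689 <1
  x=-3.679: |R|=1.11948 >1
  x=-3.601: |R|=1.09336 >1
  x=-3.357: |R|=1.00850 >1
Interval (-3.3333, 0).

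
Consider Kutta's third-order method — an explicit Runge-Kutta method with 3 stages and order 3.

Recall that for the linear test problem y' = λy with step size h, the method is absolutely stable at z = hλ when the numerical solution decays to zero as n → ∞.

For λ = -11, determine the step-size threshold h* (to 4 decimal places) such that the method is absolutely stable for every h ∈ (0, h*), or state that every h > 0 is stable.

Set f=λy, z=hλ:
  order 3, 3-stage ⇒ R(z)=1+z+z^2/2+z^3/6
  (e.g. R(-0.85)=0.40890, |R|=0.40890)

Need |R(x)|<1, x<0.
x=-0.85: |R|=0.4089
|R(-2.72)|=1.3747 |R(-2.13)|=0.4721 |R(-0.86)|=0.4038
Bisect:
  x_lo=-2.8701 |R|=1.6917  x_hi=-0.1681 |R|=0.8453
  mid=-1.51907 |R|=0.05049 →hi
  mid=-2.19457 |R|=0.54806 →hi
  mid=-2.53232 |R|=1.03247 →lo
  mid=-2.36344 |R|=0.77082 →hi
  mid=-2.44788 |R|=0.89648 →hi
  mid=-2.49010 |R|=0.96315 →hi
  mid=-2.51121 |R|=0.99747 →hi
  ...
  [-2.51286,-2.51269] ⇒ x*=-2.5127
Interval (-2.5127, 0).

(-2.5127,0); λ=-11 ⇒ h* = 0.2284.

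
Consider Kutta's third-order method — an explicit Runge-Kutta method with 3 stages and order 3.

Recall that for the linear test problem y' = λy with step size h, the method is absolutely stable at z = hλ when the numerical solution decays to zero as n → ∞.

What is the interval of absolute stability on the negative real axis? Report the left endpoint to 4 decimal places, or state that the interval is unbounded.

z∈(-2.5127,0).

On y'=λy, z=hλ:
  order 3, 3-stage ⇒ R(z)=1+z+z^2/2+z^3/6
  (e.g. R(-0.38)=0.68305, |R|=0.68305)

Need |R(x)|<1, x<0.
x=-0.38: |R|=0.6831
|R(-2.5)|=0.9792 |R(-1.29)|=0.1843 |R(-0.6)|=0.5440
Bisect:
  x_lo=-3.2059 |R|=2.5585  x_hi=-0.1685 |R|=0.8449
  mid=-1.68718 |R|=0.06434 →hi
  mid=-2.44652 |R|=0.89438 →hi
  mid=-2.82619 |R|=1.59480 →lo
  mid=-2.63635 |R|=1.21510 →lo
  mid=-2.54143 |R|=1.04780 →lo
  mid=-2.49398 |R|=0.96940 →hi
  mid=-2.51770 |R|=1.00817 →lo
  ...
  [-2.51288,-2.51270] ⇒ x*=-2.5127
Stable set (-2.5127, 0).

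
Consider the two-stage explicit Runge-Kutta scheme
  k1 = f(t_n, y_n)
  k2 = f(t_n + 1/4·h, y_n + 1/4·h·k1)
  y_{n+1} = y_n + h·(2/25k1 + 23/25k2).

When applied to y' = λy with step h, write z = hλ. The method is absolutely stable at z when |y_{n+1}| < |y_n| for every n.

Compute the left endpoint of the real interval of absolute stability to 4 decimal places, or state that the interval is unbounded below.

Set f=λy, z=hλ:
  k1=λy_n ⇒ h·k1=z·y_n;  k2=λ(1+1/4z)y_n ⇒ h·k2=z(1+1/4z)y_n
  y_{n+1}/y_n = 1 + 2/25z + 23/25z(1+1/4z) = 1 + z + 23/100z²
  so R(z) = 1 + z + 23/100z².

Find x<0 with |R(x)|<1.
x=-0.69: |R|=0.4195
R=1: x+23/100x²=0 ⇒ x=−100/23=-4.3478; min R=1−1/(4·23/100)=-0.0870>−1
Confirm numerically:
  x=-3.687: |R|=0.43961 <1
  x=-2.363: |R|=0.07873 <1
  x=-1.857: |R|=0.06386 <1
  x=-4.914: |R|=1.63990 >1
  x=-4.840: |R|=1.54789 >1
  x=-4.520: |R|=1.17899 >1
Stable set (-4.3478, 0).

left endpoint -4.3478.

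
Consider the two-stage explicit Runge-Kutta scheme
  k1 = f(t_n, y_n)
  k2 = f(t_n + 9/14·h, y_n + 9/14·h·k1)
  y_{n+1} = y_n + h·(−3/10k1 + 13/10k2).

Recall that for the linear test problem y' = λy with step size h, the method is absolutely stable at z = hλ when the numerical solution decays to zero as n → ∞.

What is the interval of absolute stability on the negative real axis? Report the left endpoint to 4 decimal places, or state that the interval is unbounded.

z∈(-1.1966,0).

Test eqn y'=λy, z=hλ:
  k1=λy_n ⇒ h·k1=z·y_n;  k2=λ(1+9/14z)y_n ⇒ h·k2=z(1+9/14z)y_n
  y_{n+1}/y_n = 1 − 3/10z + 13/10z(1+9/14z) = 1 + z + 117/140z²
  ⇒ R(z) = 1 + z + 117/140z².

Need |R(x)|<1, x<0.
x=-1.46: |R|=1.3214
R=1: x+117/140x²=0 ⇒ x=−140/117=-1.1966; min R=1−1/(4·117/140)=0.7009>−1
Confirm numerically:
  x=-1.114: |R|=0.92312 <1
  x=-1.008: |R|=0.84114 <1
  x=-0.977: |R|=0.82071 <1
  x=-0.868: |R|=0.76165 <1
  x=-1.644: |R|=1.61472 >1
  x=-1.488: |R|=1.36239 >1
So |R|<1 on (-1.1966, 0).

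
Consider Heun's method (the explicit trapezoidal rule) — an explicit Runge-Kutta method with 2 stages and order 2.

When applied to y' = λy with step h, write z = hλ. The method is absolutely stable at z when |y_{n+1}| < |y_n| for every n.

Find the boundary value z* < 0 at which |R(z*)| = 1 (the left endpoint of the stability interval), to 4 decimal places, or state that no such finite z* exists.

z* = -2.0000.

Test eqn y'=λy, z=hλ:
  order 2, 2-stage ⇒ R(z)=1+z+z^2/2
  (e.g. R(-0.41)=0.67405, |R|=0.67405)

Solve |R(x)|<1 on ℝ⁻.
x=-0.41: |R|=0.6741
|R(-2.3)|=1.3450 |R(-1.26)|=0.5338 |R(-0.9)|=0.5050
Bisect:
  x_lo=-2.6458 |R|=1.8544  x_hi=-0.0851 |R|=0.9185
  mid=-1.36547 |R|=0.56678 →hi
  mid=-2.00565 |R|=1.00566 →lo
  mid=-1.68556 |R|=0.73500 →hi
  mid=-1.84560 |R|=0.85752 →hi
  mid=-1.92563 |R|=0.92839 →hi
  mid=-1.96564 |R|=0.96623 →hi
  mid=-1.98564 |R|=0.98575 →hi
  ...
  [-2.00002,-1.99987] ⇒ x*=-2.0000
Stable set (-2.0000, 0).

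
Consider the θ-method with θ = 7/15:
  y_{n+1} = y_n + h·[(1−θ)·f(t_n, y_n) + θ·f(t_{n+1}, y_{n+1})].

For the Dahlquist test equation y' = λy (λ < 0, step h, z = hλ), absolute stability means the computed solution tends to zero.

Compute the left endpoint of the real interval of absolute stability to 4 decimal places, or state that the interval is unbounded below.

On y'=λy, z=hλ:
  y_{n+1} = y_n + z·[8/15·y_n + 7/15·y_{n+1}] ⇒ (1 − 7/15z)y_{n+1} = (1 + 8/15z)y_n
  ⇒ R(z) = (1 + 8/15z)/(1 − 7/15z).

Solve |R(x)|<1 on ℝ⁻.
x=-0.77: |R|=0.4335
R=−1: 1+8/15x = −1+7/15x ⇒ -1/15x=2 ⇒ x=2/(-1/15)=-30.0000
Confirm numerically:
  x=-27.475: |R|=0.98782 <1
  x=-25.382: |R|=0.97603 <1
  x=-13.052: |R|=0.84066 <1
  x=-30.352: |R|=1.00155 >1
  x=-30.254: |R|=1.00112 >1
  x=-30.050: |R|=1.00022 >1
So |R|<1 on (-30.0000, 0).

left endpoint -30.0000.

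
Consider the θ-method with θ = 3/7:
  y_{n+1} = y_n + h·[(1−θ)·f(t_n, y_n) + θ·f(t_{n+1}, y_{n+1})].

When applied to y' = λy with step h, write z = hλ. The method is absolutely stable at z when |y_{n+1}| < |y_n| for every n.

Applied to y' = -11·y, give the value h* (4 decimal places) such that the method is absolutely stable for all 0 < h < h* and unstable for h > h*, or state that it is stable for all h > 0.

Set f=λy, z=hλ:
  y_{n+1} = y_n + z·[4/7·y_n + 3/7·y_{n+1}] ⇒ (1 − 3/7z)y_{n+1} = (1 + 4/7z)y_n
  so R(z) = (1 + 4/7z)/(1 − 3/7z).

Find x<0 with |R(x)|<1.
x=-0.95: |R|=0.3249
R=−1: 1+4/7x = −1+3/7x ⇒ -1/7x=2 ⇒ x=2/(-1/7)=-14.0000
Confirm numerically:
  x=-13.932: |R|=0.99861 <1
  x=-13.750: |R|=0.99482 <1
  x=-8.414: |R|=0.82675 <1
  x=-7.546: |R|=0.78224 <1
  x=-14.571: |R|=1.01126 >1
  x=-14.512: |R|=1.01013 >1
  x=-14.403: |R|=1.00803 >1
Stable set (-14.0000, 0).

(-14.0000,0); λ=-11 ⇒ h* = (14)/11 = 1.2727.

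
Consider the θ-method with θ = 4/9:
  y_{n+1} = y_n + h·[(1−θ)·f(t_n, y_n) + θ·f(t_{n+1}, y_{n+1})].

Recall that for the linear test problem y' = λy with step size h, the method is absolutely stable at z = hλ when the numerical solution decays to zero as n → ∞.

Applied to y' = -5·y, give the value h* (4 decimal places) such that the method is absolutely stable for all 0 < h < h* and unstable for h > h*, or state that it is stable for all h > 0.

Set f=λy, z=hλ:
  y_{n+1} = y_n + z·[5/9·y_n + 4/9·y_{n+1}] ⇒ (1 − 4/9z)y_{n+1} = (1 + 5/9z)y_n
  Hence R(z) = (1 + 5/9z)/(1 − 4/9z).

Boundary: |R(x)|=1, x<0.
x=-0.96: |R|=0.3271
R=−1: 1+5/9x = −1+4/9x ⇒ -1/9x=2 ⇒ x=2/(-1/9)=-18.0000
Confirm numerically:
  x=-15.928: |R|=0.97150 <1
  x=-13.446: |R|=0.92747 <1
  x=-8.275: |R|=0.76900 <1
  x=-18.484: |R|=1.00584 >1
  x=-18.295: |R|=1.00359 >1
Interval (-18.0000, 0).

(-18.0000,0); λ=-5 ⇒ h* = (18)/5 = 3.6000.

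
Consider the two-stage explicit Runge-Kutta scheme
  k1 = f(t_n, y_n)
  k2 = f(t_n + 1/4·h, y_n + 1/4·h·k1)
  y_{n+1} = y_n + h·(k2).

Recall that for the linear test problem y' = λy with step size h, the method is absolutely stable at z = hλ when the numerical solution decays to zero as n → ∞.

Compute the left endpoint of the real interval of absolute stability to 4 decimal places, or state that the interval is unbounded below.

Set f=λy, z=hλ:
  k1=λy_n ⇒ h·k1=z·y_n;  k2=λ(1+1/4z)y_n ⇒ h·k2=z(1+1/4z)y_n
  y_{n+1}/y_n = 1 + z(1+1/4z) = 1 + z + 1/4z²
  so R(z) = 1 + z + 1/4z².

Solve |R(x)|<1 on ℝ⁻.
x=-0.36: |R|=0.6724
R=1: x+1/4x²=0 ⇒ x=−4=-4.0000; min R=1−1/(4·1/4)=0.0000>−1
Confirm numerically:
  x=-3.382: |R|=0.47748 <1
  x=-3.052: |R|=0.27668 <1
  x=-2.285: |R|=0.02031 <1
  x=-2.104: |R|=0.00270 <1
  x=-4.519: |R|=1.58634 >1
  x=-4.056: |R|=1.05678 >1
Interval (-4.0000, 0).

left endpoint -4.0000.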